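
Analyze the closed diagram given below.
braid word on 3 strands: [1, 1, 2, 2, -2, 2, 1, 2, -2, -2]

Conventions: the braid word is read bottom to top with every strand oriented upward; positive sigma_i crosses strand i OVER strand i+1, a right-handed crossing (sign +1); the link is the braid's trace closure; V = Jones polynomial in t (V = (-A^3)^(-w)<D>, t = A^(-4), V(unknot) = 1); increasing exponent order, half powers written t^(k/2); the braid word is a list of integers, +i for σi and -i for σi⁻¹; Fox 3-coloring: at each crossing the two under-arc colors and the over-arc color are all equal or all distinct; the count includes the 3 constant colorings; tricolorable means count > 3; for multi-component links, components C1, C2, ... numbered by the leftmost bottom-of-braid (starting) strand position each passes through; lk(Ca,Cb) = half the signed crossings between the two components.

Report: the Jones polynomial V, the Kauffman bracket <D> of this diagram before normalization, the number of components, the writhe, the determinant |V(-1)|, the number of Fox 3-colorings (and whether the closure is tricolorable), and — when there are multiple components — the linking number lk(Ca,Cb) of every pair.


V = t - t^2 + 2t^3 - t^4 + t^5 - t^6
<D> = -A^-12 + A^-8 - A^-4 + 2 - A^4 + A^8 (w = +4)
1 component over 10 crossings, w = +4
3 Fox colorings among 3^10, |V(-1)| = 7: not tricolorable
why: |V(-1)| = 7: so not tricolorable, since 3 does not divide 7


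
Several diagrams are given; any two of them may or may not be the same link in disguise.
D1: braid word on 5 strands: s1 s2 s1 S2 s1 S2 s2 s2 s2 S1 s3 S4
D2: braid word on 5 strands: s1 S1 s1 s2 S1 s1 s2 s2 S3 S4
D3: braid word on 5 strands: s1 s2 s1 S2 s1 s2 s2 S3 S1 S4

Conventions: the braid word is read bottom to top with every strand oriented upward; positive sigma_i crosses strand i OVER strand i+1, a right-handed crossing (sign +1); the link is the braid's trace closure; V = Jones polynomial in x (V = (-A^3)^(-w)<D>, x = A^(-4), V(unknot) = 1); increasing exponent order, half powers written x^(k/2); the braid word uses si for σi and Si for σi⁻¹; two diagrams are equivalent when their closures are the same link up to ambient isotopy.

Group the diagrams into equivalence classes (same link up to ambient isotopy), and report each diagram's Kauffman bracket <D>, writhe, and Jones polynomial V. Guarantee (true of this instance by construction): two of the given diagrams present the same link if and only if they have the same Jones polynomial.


equivalence classes: {D1, D3} | {D2}
D1 (bracket -A^-12 + A^-8 - A^-4 + 2 - A^4 + A^8; 12 crossings at w = +4): V = x - x^2 + 2x^3 - x^4 + x^5 - x^6
V(D2) = x + x^3 - x^4  [10 crossings, <D> = -A^-10 + A^-6 + A^2, w = +2]
V(D3) = x - x^2 + 2x^3 - x^4 + x^5 - x^6  [10 crossings, <D> = -A^-18 + A^-14 - A^-10 + 2A^-6 - A^-2 + A^2, w = +2]
key observation: 2 values of V(x) split the 3 diagrams


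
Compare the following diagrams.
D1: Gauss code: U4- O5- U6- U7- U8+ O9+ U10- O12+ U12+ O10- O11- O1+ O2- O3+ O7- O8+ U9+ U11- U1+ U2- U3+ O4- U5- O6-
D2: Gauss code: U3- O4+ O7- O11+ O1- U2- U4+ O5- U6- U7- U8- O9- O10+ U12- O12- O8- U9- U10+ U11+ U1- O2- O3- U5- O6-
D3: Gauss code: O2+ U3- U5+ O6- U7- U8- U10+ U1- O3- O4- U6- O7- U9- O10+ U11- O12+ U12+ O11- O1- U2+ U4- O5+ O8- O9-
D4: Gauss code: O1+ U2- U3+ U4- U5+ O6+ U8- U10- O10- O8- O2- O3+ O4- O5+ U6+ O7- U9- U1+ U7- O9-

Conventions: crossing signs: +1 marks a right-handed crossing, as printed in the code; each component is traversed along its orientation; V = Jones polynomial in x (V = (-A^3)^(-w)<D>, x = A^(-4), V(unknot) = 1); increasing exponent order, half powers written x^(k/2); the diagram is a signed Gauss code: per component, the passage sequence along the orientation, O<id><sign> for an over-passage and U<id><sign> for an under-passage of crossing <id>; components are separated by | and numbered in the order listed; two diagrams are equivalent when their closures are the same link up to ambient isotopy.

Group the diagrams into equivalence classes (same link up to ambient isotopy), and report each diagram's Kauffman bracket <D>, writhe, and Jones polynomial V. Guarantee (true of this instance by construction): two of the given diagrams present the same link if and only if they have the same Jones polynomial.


classes: {D1} | {D2, D3} | {D4}
V(D1) = -x^-4 + x^-3 + x^-1  [12 crossings, <D> = A^-2 + A^6 - A^10, w = -2]
V(D2) = -x^-6 + x^-5 - x^-4 + 2x^-3 - x^-2 + x^-1  (w -6, c 12, <D> = A^-14 - A^-10 + 2A^-6 - A^-2 + A^2 - A^6)
D3 (bracket A^-8 - A^-4 + 2 - A^4 + A^8 - A^12; 12 crossings at w = -4): V = -x^-6 + x^-5 - x^-4 + 2x^-3 - x^-2 + x^-1
V(D4) = 1  [10 crossings, <D> = A^-6, w = -2]
note: 3 classes among 4 diagrams; unequal V(x) rules out equality


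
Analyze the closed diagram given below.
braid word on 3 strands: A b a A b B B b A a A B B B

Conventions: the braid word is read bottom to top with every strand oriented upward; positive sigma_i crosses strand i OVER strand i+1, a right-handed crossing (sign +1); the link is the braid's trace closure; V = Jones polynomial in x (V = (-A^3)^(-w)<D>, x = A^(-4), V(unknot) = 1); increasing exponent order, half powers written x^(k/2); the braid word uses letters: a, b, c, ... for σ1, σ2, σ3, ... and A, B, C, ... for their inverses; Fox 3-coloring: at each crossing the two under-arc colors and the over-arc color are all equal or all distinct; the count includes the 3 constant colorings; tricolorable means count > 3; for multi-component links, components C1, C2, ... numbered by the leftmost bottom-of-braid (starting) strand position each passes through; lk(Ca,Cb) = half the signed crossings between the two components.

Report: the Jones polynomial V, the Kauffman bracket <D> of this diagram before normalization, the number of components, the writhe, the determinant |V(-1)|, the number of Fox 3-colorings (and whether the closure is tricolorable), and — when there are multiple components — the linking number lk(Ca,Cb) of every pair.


V(x) = -x^-6 + x^-5 - x^-4 + 2x^-3 - x^-2 + x^-1
bracket: A^-8 - A^-4 + 2 - A^4 + A^8 - A^12, w = -4
1 component, writhe -4, over 14 crossings
det 7, colorings 3 of 3^14 — not tricolorable
observation: w = -4 shifts under R1 moves; the (-A^3)^(4) factor cancels that in V


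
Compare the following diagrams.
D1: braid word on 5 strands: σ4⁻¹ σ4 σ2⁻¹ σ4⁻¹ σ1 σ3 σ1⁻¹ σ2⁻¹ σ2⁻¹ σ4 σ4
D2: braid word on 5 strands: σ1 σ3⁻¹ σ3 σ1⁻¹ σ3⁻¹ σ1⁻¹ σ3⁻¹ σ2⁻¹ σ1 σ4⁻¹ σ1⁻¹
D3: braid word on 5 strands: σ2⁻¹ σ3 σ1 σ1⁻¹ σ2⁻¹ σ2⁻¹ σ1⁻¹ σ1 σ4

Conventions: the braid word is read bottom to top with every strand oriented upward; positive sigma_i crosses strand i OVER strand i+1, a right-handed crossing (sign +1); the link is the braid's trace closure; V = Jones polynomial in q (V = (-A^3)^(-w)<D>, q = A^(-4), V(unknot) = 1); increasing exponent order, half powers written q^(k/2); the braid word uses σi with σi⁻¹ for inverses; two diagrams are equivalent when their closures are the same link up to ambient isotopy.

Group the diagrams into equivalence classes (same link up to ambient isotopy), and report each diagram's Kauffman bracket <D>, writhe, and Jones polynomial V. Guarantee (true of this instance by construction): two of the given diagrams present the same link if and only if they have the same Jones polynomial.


grouping into links: {D1, D3} | {D2}
V(D1) = q^(-9/2) - q^(-5/2) - q^(-3/2) - q^(-1/2)  (w -1, c 11, <D> = A^-1 + A^3 + A^7 - A^15)
V(D2) = -q^(-5/2) - q^(-1/2)  (w -5, c 11, <D> = A^-13 + A^-5)
V(D3) = q^(-9/2) - q^(-5/2) - q^(-3/2) - q^(-1/2)  (w -1, c 9, <D> = A^-1 + A^3 + A^7 - A^15)
key observation: 2 classes among 3 diagrams; unequal V(q) rules out equality


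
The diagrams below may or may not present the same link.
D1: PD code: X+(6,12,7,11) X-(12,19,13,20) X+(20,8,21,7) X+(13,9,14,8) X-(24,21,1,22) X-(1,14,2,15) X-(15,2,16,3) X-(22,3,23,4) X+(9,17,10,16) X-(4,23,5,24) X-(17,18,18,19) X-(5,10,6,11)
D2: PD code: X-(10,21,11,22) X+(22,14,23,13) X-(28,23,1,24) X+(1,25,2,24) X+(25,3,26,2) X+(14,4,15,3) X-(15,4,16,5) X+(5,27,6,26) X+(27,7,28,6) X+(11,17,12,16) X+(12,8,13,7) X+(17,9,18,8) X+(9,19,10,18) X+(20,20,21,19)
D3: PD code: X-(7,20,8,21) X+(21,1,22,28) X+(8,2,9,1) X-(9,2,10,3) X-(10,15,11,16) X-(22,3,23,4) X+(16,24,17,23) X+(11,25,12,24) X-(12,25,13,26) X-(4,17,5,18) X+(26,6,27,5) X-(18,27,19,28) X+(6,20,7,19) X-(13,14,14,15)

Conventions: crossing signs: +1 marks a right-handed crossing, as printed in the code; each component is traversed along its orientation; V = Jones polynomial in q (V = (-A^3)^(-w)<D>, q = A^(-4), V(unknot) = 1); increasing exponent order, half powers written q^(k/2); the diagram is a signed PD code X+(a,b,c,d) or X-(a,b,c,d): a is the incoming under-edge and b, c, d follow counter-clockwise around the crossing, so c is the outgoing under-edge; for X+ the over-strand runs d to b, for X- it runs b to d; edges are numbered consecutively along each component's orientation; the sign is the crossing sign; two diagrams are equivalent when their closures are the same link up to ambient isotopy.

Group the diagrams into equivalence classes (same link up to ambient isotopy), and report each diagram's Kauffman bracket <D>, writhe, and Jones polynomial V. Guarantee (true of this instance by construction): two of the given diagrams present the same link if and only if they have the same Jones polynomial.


equivalence classes: {D1} | {D2} | {D3}
D1 (bracket A^-8 - A^-4 + 2 - A^4 + A^8 - A^12; 12 crossings at w = -4): V = -q^-6 + q^-5 - q^-4 + 2q^-3 - q^-2 + q^-1
D2 (bracket A^-8 - 2A^-4 + 1 - 2A^4 + 2A^8 + A^16; 14 crossings at w = +8): V = q^2 + 2q^4 - 2q^5 + q^6 - 2q^7 + q^8
D3 (bracket A^-14 - A^-10 + A^-6 - A^-2 + A^2; 14 crossings at w = -2): V = q^-2 - q^-1 + 1 - q + q^2
key observation: 3 values of V(q) split the 3 diagrams


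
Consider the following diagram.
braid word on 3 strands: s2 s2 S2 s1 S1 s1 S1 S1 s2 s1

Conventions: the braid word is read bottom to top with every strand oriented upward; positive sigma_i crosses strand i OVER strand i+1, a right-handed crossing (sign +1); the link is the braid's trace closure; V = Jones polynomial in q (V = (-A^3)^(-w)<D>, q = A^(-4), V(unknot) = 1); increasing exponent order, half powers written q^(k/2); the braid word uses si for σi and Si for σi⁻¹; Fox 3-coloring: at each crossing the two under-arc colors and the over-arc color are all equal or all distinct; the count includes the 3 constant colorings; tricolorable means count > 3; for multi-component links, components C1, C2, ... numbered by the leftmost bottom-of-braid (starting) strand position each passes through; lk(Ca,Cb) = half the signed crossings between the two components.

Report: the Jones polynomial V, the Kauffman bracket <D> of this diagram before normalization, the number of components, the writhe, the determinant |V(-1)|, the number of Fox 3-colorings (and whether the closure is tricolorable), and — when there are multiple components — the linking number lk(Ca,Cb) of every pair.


V(q) = 1
bracket: A^6, w = +2
1 component, writhe +2, over 10 crossings
det 1, colorings 3 of 3^10 — not tricolorable
observation: free reduction leaves σ2 σ1⁻¹ σ2 σ1 of the original 10 letters


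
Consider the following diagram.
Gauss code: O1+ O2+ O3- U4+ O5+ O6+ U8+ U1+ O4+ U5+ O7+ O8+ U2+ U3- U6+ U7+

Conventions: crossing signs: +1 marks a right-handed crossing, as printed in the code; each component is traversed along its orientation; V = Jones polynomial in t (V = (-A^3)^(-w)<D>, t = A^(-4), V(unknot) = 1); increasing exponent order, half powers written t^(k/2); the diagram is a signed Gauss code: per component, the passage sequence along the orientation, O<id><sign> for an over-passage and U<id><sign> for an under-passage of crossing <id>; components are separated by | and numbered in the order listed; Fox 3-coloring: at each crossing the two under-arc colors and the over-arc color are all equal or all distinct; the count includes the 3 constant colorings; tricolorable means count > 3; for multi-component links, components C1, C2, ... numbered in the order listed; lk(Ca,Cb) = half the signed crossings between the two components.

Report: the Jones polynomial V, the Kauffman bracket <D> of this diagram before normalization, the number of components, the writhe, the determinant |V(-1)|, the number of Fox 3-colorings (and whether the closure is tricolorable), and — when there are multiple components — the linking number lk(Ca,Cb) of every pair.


Jones polynomial: V(t) = t^2 + t^4 - t^5 + t^6 - t^7
<D> = -A^-10 + A^-6 - A^-2 + A^2 + A^10; writhe +6
components 1, writhe +6 (8 crossings)
3-colorings: 3 of 3^8, det 5 — not tricolorable
note: V spans 5 powers of t: at least 5 crossings in any diagram


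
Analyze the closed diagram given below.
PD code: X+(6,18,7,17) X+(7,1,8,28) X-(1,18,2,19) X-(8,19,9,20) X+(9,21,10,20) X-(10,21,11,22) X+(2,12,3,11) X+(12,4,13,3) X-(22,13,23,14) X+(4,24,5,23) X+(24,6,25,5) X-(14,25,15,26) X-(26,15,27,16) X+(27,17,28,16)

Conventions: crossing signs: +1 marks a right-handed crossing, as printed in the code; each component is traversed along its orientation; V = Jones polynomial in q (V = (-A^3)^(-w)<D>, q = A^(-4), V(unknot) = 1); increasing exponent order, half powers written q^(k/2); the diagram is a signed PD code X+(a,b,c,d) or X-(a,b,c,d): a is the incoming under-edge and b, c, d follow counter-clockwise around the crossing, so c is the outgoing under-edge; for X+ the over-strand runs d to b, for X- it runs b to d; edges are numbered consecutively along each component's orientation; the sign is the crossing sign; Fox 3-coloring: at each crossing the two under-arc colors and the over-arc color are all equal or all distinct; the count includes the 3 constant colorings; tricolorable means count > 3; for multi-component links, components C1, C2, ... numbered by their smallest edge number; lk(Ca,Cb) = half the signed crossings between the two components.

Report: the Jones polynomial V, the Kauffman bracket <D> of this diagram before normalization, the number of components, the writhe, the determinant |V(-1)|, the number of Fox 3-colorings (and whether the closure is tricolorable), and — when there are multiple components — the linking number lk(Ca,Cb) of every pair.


Jones polynomial: V(q) = -q^-2 + 2q^-1 - 3 + 5q - 4q^2 + 5q^3 - 4q^4 + 2q^5 - q^6
<D> = -A^-18 + 2A^-14 - 4A^-10 + 5A^-6 - 4A^-2 + 5A^2 - 3A^6 + 2A^10 - A^14; writhe +2
components 1, writhe +2 (14 crossings)
3-colorings: 9 of 3^14, det 27 — tricolorable
note: |V(-1)| = 27: so tricolorable, since 3 divides 27


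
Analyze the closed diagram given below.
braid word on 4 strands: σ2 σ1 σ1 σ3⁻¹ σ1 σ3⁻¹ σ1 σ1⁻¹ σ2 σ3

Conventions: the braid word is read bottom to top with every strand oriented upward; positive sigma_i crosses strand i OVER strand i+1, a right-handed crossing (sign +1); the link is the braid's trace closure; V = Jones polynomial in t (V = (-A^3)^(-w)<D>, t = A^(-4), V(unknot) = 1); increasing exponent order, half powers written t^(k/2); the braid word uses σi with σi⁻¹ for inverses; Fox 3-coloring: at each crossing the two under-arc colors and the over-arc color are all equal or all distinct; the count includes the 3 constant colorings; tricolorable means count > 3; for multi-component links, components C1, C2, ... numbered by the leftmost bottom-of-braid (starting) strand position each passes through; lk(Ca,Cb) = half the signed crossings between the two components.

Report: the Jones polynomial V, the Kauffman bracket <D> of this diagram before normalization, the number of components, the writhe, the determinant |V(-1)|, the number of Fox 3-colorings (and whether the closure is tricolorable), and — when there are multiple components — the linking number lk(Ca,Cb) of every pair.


V = -t^(1/2) - t^(3/2) - t^(5/2) + t^(9/2)
<D> = A^-6 - A^2 - A^6 - A^10 (w = +4)
2 components over 10 crossings, w = +4
lk(C1,C2): 0
27 Fox colorings among 3^10, |V(-1)| = 0: tricolorable
why: all 2 components of this link are unlinked algebraically


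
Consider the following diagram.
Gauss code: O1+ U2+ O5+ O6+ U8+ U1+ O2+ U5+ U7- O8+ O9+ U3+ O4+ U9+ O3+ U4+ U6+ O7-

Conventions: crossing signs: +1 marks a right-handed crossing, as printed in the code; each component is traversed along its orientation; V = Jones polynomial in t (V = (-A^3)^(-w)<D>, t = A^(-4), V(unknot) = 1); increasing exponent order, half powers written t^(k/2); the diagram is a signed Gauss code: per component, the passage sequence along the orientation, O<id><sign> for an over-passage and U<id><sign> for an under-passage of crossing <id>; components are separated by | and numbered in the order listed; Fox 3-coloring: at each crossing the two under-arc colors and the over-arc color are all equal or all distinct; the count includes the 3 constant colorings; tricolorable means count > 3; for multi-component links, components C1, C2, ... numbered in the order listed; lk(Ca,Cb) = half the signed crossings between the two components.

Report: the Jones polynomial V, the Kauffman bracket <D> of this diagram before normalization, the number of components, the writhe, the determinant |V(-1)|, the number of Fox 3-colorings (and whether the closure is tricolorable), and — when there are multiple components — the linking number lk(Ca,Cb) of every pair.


Jones polynomial: V(t) = t^2 - t^3 + 3t^4 - 3t^5 + 4t^6 - 4t^7 + 2t^8 - 2t^9 + t^10
<D> = -A^-19 + 2A^-15 - 2A^-11 + 4A^-7 - 4A^-3 + 3A - 3A^5 + A^9 - A^13; writhe +7
components 1, writhe +7 (9 crossings)
3-colorings: 9 of 3^9, det 21 — tricolorable
note: det 21 = |V(-1)|; divisible by 3, so tricolorable


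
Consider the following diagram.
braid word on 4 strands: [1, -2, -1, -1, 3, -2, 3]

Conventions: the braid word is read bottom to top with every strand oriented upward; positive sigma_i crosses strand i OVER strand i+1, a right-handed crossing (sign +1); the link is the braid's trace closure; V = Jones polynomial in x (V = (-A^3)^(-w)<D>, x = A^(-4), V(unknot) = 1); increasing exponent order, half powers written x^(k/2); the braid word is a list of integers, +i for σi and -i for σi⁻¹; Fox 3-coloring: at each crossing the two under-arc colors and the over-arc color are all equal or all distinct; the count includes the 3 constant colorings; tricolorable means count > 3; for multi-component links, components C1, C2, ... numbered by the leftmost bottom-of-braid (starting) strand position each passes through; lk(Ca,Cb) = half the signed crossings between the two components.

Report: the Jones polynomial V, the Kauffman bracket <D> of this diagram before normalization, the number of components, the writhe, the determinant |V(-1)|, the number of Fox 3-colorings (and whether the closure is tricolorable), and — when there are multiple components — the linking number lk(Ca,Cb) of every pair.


Jones polynomial: V(x) = x^-4 - x^-3 + x^-2 - 2x^-1 + 2 - x + x^2
<D> = -A^-11 + A^-7 - 2A^-3 + 2A - A^5 + A^9 - A^13; writhe -1
components 1, writhe -1 (7 crossings)
3-colorings: 9 of 3^7, det 9 — tricolorable
note: w = -1 shifts under R1 moves; the (-A^3)^(1) factor cancels that in V


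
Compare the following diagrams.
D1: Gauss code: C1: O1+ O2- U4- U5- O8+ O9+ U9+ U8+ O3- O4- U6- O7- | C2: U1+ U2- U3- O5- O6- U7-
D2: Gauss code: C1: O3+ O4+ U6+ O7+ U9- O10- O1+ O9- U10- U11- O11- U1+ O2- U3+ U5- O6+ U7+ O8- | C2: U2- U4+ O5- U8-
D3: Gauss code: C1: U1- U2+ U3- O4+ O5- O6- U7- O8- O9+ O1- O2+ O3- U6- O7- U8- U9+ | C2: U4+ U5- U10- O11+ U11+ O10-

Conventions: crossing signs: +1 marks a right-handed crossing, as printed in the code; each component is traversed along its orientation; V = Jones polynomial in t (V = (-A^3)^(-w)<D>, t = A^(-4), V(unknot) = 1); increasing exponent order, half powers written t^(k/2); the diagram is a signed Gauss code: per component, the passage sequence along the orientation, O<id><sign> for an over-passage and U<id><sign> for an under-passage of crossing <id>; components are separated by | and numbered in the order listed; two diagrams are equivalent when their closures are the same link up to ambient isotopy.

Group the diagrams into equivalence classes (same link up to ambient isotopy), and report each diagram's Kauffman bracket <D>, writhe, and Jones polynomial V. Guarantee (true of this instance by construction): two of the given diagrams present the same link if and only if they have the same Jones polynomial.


equivalence classes: {D1} | {D2} | {D3}
D1 (bracket A^-3 + A^5 - A^9 + A^13; 9 crossings at w = -3): V = -t^(-11/2) + t^(-9/2) - t^(-7/2) - t^(-3/2)
V(D2) = -t^(-3/2) - 2t^(1/2) + t^(3/2) - t^(5/2) + t^(7/2)  (w -1, c 11, <D> = -A^-17 + A^-13 - A^-9 + 2A^-5 + A^3)
V(D3) = t^(-9/2) - t^(-5/2) - t^(-3/2) - t^(-1/2)  [11 crossings, <D> = A^-7 + A^-3 + A - A^9, w = -3]
key observation: 3 values of V(t) split the 3 diagrams


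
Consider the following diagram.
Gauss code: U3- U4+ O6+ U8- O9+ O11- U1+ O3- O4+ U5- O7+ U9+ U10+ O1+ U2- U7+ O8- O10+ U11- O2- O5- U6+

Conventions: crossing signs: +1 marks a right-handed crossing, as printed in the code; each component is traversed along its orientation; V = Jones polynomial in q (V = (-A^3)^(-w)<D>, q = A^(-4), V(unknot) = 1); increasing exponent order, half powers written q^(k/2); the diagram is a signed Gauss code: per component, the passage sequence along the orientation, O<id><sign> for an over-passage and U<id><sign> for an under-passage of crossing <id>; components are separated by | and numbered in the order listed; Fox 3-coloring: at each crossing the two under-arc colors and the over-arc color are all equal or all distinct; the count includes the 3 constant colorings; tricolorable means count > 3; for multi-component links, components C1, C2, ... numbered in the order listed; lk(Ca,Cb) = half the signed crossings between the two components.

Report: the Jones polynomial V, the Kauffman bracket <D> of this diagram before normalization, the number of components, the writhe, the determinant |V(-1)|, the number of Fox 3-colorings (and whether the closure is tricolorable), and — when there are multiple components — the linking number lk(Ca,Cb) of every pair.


V(q) = -q^-3 + q^-2 - q^-1 + 3 - q + q^2 - q^3
bracket: A^-9 - A^-5 + A^-1 - 3A^3 + A^7 - A^11 + A^15, w = +1
1 component, writhe +1, over 11 crossings
det 9, colorings 27 of 3^11 — tricolorable
observation: V spans 6 powers of q: at least 6 crossings in any diagram


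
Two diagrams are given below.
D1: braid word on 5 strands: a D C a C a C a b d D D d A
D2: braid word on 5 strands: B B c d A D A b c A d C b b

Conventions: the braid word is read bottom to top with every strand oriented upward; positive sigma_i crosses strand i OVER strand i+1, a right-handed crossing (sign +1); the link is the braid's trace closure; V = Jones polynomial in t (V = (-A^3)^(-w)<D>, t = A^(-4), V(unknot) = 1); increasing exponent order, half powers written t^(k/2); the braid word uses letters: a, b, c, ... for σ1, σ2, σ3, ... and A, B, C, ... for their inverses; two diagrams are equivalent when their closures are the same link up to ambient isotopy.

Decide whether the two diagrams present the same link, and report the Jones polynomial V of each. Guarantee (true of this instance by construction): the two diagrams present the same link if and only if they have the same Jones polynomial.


equivalent: no
V(D1) = -t^-3 + t^-2 - t^-1 + 3 - t + t^2 - t^3  (w 0, c 14, <D> = -A^-12 + A^-8 - A^-4 + 3 - A^4 + A^8 - A^12)
V(D2) = -t^-4 + t^-3 + t^-1  (w 0, c 14, <D> = A^4 + A^12 - A^16)
why: 2 classes among 2 diagrams; unequal V(t) rules out equality


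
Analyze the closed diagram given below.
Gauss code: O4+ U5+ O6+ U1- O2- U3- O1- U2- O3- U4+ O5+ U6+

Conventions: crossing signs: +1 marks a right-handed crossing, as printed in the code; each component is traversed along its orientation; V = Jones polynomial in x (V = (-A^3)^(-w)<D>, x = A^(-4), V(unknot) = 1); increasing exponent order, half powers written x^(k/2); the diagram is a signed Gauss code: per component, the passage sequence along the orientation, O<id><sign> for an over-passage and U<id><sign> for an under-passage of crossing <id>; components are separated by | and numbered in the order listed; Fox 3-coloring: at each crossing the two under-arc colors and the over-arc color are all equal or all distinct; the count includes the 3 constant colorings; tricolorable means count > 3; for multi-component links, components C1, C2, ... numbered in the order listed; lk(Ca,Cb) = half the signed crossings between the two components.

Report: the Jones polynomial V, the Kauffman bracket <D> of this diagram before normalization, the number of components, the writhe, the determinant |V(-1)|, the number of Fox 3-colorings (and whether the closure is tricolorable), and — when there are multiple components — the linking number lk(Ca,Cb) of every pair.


V = -x^-3 + x^-2 - x^-1 + 3 - x + x^2 - x^3
<D> = -A^-12 + A^-8 - A^-4 + 3 - A^4 + A^8 - A^12 (w = 0)
1 component over 6 crossings, w = 0
27 Fox colorings among 3^6, |V(-1)| = 9: tricolorable
why: V is palindromic (span 6, det 9): x -> 1/x fixes it; necessary, not sufficient, for amphichirality


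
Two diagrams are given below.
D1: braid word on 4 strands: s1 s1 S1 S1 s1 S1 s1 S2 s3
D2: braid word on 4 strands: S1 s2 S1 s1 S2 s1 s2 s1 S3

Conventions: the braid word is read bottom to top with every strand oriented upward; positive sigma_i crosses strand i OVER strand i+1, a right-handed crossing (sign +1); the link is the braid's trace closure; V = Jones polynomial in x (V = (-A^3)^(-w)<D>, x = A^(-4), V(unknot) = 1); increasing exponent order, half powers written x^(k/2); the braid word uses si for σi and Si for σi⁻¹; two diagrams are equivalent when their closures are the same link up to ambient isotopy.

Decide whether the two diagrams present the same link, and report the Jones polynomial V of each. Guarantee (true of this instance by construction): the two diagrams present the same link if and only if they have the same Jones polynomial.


equivalent: yes
V(D1) = 1  (w +1, c 9, <D> = -A^3)
D2 (bracket -A^3; 9 crossings at w = +1): V = 1
why: Markov moves rewrite D1 (9 crossings) into D2 (9)


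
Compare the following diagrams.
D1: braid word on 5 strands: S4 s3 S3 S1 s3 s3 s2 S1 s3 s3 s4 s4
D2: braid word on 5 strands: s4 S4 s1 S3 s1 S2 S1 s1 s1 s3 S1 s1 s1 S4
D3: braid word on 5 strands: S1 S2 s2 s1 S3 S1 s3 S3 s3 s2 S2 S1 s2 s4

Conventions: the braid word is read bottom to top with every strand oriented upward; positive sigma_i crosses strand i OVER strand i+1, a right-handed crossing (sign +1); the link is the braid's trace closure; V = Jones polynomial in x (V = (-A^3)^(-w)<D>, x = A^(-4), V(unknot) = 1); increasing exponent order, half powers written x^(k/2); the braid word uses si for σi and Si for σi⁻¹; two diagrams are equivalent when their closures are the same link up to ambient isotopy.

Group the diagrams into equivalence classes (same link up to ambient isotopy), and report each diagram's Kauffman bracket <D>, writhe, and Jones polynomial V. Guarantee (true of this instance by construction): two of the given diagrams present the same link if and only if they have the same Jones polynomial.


equivalence classes: {D1} | {D2} | {D3}
D1 (bracket A^-8 - A^-4 + 2 - A^4 + 2A^8 + A^16; 12 crossings at w = +4): V = x^-1 + 2x - x^2 + 2x^3 - x^4 + x^5
V(D2) = x + x^2 + x^3 + x^6  (w +2, c 14, <D> = A^-18 + A^-6 + A^-2 + A^2)
V(D3) = x^-3 + x^-2 + x^-1 + 1  [14 crossings, <D> = 1 + A^4 + A^8 + A^12, w = 0]
key observation: 3 values of V(x) split the 3 diagrams


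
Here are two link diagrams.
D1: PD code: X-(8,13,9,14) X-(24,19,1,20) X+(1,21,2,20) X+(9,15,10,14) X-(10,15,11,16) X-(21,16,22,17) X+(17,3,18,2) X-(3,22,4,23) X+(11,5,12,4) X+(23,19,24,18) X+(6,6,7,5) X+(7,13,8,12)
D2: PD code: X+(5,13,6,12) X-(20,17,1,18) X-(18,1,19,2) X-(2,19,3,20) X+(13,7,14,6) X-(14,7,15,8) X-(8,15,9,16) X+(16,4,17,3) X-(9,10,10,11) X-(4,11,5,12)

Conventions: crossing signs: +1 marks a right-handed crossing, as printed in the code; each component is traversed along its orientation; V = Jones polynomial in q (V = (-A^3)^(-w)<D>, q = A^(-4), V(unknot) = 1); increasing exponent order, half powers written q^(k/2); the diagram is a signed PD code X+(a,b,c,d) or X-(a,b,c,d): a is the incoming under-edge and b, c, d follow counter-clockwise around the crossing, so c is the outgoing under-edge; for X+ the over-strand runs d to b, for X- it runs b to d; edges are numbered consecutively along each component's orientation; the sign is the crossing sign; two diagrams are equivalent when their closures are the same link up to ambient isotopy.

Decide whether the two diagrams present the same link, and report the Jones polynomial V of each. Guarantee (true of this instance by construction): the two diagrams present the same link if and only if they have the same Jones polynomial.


equivalent: no
V(D1) = q^-2 - q^-1 + 1 - q + q^2  (w +2, c 12, <D> = A^-2 - A^2 + A^6 - A^10 + A^14)
D2 (bracket A^-8 + 1 - A^4; 10 crossings at w = -4): V = -q^-4 + q^-3 + q^-1
why: 2 values of V(q) split the 2 diagrams


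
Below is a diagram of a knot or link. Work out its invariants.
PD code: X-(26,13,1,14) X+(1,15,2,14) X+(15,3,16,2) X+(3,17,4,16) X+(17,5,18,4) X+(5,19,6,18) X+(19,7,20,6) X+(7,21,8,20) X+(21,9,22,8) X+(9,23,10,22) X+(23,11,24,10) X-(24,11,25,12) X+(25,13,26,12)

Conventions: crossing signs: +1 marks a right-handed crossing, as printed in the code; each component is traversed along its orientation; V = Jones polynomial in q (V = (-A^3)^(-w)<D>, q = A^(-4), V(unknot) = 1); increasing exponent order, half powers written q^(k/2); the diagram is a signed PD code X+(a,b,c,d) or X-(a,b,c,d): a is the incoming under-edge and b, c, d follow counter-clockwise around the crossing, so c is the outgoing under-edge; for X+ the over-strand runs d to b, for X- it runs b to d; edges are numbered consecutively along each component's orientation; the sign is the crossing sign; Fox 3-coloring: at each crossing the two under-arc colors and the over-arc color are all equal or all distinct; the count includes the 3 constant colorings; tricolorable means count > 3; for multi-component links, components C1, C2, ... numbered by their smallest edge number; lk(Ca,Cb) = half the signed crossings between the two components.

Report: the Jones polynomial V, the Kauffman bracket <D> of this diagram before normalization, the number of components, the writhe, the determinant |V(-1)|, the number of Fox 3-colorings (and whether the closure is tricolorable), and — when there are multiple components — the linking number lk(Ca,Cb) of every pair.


V = q^4 + q^6 - q^7 + q^8 - q^9 + q^10 - q^11 + q^12 - q^13
<D> = A^-25 - A^-21 + A^-17 - A^-13 + A^-9 - A^-5 + A^-1 - A^3 - A^11 (w = +9)
1 component over 13 crossings, w = +9
9 Fox colorings among 3^13, |V(-1)| = 9: tricolorable
why: |V(-1)| = 9: so tricolorable, since 3 divides 9


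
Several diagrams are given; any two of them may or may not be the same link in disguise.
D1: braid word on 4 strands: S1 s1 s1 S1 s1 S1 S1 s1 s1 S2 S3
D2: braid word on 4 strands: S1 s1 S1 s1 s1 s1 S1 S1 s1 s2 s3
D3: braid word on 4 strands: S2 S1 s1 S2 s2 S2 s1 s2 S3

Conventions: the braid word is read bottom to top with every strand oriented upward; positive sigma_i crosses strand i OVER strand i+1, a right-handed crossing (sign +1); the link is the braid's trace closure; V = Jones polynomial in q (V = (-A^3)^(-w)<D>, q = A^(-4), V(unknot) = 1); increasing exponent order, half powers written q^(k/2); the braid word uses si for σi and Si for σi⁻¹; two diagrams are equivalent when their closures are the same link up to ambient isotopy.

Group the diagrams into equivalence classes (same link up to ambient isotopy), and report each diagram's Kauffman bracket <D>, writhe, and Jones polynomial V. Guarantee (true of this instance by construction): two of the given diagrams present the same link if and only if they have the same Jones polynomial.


classes: {D1, D2, D3}
V(D1) = 1  [11 crossings, <D> = -A^-3, w = -1]
V(D2) = 1  (w +3, c 11, <D> = -A^9)
D3 (bracket -A^-3; 9 crossings at w = -1): V = 1
note: all 3 diagrams share one V(q), hence one class


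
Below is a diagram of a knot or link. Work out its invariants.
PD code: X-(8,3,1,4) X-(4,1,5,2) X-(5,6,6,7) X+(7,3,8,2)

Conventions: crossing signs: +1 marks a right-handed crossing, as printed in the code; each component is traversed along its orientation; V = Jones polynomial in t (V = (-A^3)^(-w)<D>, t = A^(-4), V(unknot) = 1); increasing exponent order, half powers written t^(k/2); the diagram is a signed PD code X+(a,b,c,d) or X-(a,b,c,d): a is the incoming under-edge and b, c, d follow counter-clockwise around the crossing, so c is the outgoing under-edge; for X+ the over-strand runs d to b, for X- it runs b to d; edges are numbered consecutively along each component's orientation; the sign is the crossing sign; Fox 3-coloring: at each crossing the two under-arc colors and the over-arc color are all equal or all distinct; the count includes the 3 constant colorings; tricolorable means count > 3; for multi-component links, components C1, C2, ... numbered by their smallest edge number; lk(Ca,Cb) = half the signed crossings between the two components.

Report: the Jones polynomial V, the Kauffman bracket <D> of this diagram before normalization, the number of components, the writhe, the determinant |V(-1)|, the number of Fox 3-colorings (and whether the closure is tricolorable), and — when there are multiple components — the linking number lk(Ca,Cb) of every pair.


V(t) = 1
bracket: A^-6, w = -2
1 component, writhe -2, over 4 crossings
det 1, colorings 3 of 3^4 — not tricolorable
observation: w = -2 (over 4 crossings) is diagram-only; (-A^3)^(2) removes it from V


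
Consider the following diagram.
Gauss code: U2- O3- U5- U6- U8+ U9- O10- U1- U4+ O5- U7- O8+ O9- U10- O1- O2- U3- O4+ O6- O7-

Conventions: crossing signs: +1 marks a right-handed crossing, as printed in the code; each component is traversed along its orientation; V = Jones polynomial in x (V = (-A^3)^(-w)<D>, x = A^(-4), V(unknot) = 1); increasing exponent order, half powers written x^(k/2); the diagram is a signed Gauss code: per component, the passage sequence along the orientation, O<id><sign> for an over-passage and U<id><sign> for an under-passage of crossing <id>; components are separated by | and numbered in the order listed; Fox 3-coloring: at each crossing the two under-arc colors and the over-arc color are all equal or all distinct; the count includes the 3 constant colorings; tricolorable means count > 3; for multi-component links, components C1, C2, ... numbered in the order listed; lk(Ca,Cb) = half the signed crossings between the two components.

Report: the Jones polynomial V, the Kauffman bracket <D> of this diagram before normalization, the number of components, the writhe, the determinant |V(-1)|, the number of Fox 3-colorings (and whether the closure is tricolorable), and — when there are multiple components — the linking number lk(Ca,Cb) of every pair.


V = x^-8 - 2x^-7 + x^-6 - 2x^-5 + 2x^-4 + x^-2
<D> = A^-10 + 2A^-2 - 2A^2 + A^6 - 2A^10 + A^14 (w = -6)
1 component over 10 crossings, w = -6
27 Fox colorings among 3^10, |V(-1)| = 9: tricolorable
why: V spans 6 powers of x: at least 6 crossings in any diagram


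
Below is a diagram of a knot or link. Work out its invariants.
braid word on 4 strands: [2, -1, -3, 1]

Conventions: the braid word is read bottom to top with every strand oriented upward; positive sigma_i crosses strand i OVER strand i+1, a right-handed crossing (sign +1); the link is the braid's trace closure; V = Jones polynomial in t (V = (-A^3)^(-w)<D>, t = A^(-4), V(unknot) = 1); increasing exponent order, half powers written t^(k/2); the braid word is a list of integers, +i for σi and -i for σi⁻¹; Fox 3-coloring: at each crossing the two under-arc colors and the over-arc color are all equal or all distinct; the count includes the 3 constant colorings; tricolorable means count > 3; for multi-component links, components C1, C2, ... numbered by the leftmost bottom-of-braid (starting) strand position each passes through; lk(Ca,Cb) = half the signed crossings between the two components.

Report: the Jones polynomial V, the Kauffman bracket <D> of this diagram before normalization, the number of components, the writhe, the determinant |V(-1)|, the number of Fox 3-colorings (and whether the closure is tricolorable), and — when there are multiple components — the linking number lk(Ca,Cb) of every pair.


V(t) = -t^(-1/2) - t^(1/2)
bracket: -A^-2 - A^2, w = 0
2 components, writhe 0, over 4 crossings
lk(C1,C2) = 0
det 0, colorings 9 of 3^4 — tricolorable
observation: the span of V is 1, within the link bound 4 + 2 - 1


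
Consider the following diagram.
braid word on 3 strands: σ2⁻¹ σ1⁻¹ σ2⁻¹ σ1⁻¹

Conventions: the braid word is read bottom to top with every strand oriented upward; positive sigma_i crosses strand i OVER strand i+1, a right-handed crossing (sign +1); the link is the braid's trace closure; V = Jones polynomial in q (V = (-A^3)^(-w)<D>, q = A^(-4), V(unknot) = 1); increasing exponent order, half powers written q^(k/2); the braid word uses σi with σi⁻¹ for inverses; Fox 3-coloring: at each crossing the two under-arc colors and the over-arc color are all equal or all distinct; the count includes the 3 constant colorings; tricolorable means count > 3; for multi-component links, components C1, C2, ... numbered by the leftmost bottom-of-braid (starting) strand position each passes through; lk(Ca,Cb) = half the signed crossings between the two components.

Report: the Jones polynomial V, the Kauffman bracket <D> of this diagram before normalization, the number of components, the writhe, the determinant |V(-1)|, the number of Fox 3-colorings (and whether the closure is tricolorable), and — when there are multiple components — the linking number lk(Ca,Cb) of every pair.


V(q) = -q^-4 + q^-3 + q^-1
bracket: A^-8 + 1 - A^4, w = -4
1 component, writhe -4, over 4 crossings
det 3, colorings 9 of 3^4 — tricolorable
observation: w = -4 (over 4 crossings) is diagram-only; (-A^3)^(4) removes it from V


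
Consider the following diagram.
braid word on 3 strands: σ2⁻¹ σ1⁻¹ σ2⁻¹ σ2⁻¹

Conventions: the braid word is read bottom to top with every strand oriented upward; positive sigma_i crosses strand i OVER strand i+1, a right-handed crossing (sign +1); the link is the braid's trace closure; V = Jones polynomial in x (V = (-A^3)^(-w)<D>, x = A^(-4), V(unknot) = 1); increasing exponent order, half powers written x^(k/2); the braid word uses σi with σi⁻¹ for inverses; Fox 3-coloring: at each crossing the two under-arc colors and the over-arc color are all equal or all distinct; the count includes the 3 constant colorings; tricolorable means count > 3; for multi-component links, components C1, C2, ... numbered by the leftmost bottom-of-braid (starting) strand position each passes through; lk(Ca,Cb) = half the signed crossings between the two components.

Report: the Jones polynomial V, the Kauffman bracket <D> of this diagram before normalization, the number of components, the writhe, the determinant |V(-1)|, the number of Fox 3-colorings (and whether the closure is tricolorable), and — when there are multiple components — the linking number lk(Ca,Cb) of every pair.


V = -x^-4 + x^-3 + x^-1
<D> = A^-8 + 1 - A^4 (w = -4)
1 component over 4 crossings, w = -4
9 Fox colorings among 3^4, |V(-1)| = 3: tricolorable
why: w = -4 shifts under R1 moves; the (-A^3)^(4) factor cancels that in V


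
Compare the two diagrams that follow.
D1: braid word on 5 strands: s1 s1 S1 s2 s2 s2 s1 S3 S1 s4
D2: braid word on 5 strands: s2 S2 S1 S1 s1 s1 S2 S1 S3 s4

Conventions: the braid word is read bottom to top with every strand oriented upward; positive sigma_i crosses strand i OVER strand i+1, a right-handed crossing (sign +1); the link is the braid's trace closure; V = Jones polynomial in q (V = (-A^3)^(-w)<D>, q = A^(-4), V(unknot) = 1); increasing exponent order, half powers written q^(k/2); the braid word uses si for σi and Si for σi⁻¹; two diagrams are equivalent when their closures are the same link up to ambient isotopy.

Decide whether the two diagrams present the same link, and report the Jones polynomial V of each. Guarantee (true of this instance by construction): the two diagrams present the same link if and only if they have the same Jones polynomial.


equivalent: no
V(D1) = q + q^3 - q^4  (w +4, c 10, <D> = -A^-4 + 1 + A^8)
V(D2) = 1  [10 crossings, <D> = A^-6, w = -2]
key observation: 2 classes among 2 diagrams; unequal V(q) rules out equality
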